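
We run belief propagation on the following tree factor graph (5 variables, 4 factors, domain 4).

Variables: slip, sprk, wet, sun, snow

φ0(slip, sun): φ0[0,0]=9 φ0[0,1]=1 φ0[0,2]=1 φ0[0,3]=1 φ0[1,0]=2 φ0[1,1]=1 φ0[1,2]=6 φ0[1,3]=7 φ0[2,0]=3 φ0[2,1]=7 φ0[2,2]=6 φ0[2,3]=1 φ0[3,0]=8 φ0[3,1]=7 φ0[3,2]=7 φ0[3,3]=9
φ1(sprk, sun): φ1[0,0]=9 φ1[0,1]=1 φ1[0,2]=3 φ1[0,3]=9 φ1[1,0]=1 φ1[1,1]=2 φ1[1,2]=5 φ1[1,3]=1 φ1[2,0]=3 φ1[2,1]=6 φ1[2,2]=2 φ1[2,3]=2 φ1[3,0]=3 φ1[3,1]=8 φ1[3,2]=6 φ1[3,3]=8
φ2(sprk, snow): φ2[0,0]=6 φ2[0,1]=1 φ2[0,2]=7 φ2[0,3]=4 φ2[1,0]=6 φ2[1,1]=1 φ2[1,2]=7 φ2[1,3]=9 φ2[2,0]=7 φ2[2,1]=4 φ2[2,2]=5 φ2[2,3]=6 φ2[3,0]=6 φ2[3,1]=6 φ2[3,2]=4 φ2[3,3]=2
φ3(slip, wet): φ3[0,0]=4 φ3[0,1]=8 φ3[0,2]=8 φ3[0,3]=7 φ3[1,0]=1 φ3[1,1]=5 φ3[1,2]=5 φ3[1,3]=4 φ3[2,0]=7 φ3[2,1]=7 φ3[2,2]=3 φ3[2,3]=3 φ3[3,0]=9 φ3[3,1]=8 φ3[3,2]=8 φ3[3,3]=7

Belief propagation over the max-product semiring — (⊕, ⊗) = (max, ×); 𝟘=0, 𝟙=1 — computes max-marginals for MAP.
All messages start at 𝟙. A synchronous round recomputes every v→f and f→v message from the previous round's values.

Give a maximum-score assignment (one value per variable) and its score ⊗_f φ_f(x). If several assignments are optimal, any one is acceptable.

assignment: (slip=3, sprk=0, wet=0, sun=3, snow=2); score = 5103

init: all messages = 𝟙 over 4 values
r1 m[φ0→slip] = [9, 7, 7, 9]
r1 m[φ0→sun] = [9, 7, 7, 9]
r1 m[φ1→sprk] = [9, 5, 6, 8]
r1 m[φ1→sun] = [9, 8, 6, 9]
r1 m[φ2→sprk] = [7, 9, 7, 6]
r1 m[φ2→snow] = [7, 6, 7, 9]
r1 m[φ3→slip] = [8, 5, 7, 9]
r1 m[φ3→wet] = [9, 8, 8, 7]
r1 m[slip→φ0] = [1, 1, 1, 1]
r1 m[slip→φ3] = [1, 1, 1, 1]
r1 m[sprk→φ1] = [1, 1, 1, 1]
r1 m[sprk→φ2] = [1, 1, 1, 1]
r1 m[wet→φ3] = [1, 1, 1, 1]
r1 m[sun→φ0] = [1, 1, 1, 1]
r1 m[sun→φ1] = [1, 1, 1, 1]
r1 m[snow→φ2] = [1, 1, 1, 1]
r2 m[φ0→slip] = [9, 7, 7, 9]
r2 m[φ0→sun] = [9, 7, 7, 9]
r2 m[φ1→sprk] = [9, 5, 6, 8]
r2 m[φ1→sun] = [9, 8, 6, 9]
r2 m[φ2→sprk] = [7, 9, 7, 6]
r2 m[φ2→snow] = [7, 6, 7, 9]
r2 m[φ3→slip] = [8, 5, 7, 9]
r2 m[φ3→wet] = [9, 8, 8, 7]
r2 m[slip→φ0] = [8, 5, 7, 9]
r2 m[slip→φ3] = [9, 7, 7, 9]
r2 m[sprk→φ1] = [7, 9, 7, 6]
r2 m[sprk→φ2] = [9, 5, 6, 8]
r2 m[wet→φ3] = [1, 1, 1, 1]
r2 m[sun→φ0] = [9, 8, 6, 9]
r2 m[sun→φ1] = [9, 7, 7, 9]
r2 m[snow→φ2] = [1, 1, 1, 1]
r3 m[φ0→slip] = [81, 63, 56, 81]
r3 m[φ0→sun] = [72, 63, 63, 81]
r3 m[φ1→sprk] = [81, 35, 42, 72]
r3 m[φ1→sun] = [63, 48, 45, 63]
r3 m[φ2→sprk] = [7, 9, 7, 6]
r3 m[φ2→snow] = [54, 48, 63, 45]
r3 m[φ3→slip] = [8, 5, 7, 9]
r3 m[φ3→wet] = [81, 72, 72, 63]
r3 m[slip→φ0] = [8, 5, 7, 9]
r3 m[slip→φ3] = [9, 7, 7, 9]
r3 m[sprk→φ1] = [7, 9, 7, 6]
r3 m[sprk→φ2] = [9, 5, 6, 8]
r3 m[wet→φ3] = [1, 1, 1, 1]
r3 m[sun→φ0] = [9, 8, 6, 9]
r3 m[sun→φ1] = [9, 7, 7, 9]
r3 m[snow→φ2] = [1, 1, 1, 1]
r4 m[φ0→slip] = [81, 63, 56, 81]
r4 m[φ0→sun] = [72, 63, 63, 81]
r4 m[φ1→sprk] = [81, 35, 42, 72]
r4 m[φ1→sun] = [63, 48, 45, 63]
r4 m[φ2→sprk] = [7, 9, 7, 6]
r4 m[φ2→snow] = [54, 48, 63, 45]
r4 m[φ3→slip] = [8, 5, 7, 9]
r4 m[φ3→wet] = [81, 72, 72, 63]
r4 m[slip→φ0] = [8, 5, 7, 9]
r4 m[slip→φ3] = [81, 63, 56, 81]
r4 m[sprk→φ1] = [7, 9, 7, 6]
r4 m[sprk→φ2] = [81, 35, 42, 72]
r4 m[wet→φ3] = [1, 1, 1, 1]
r4 m[sun→φ0] = [63, 48, 45, 63]
r4 m[sun→φ1] = [72, 63, 63, 81]
r4 m[snow→φ2] = [1, 1, 1, 1]
r5 m[φ0→slip] = [567, 441, 336, 567]
r5 m[φ0→sun] = [72, 63, 63, 81]
r5 m[φ1→sprk] = [729, 315, 378, 648]
r5 m[φ1→sun] = [63, 48, 45, 63]
r5 m[φ2→sprk] = [7, 9, 7, 6]
r5 m[φ2→snow] = [486, 432, 567, 324]
r5 m[φ3→slip] = [8, 5, 7, 9]
r5 m[φ3→wet] = [729, 648, 648, 567]
r5 m[slip→φ0] = [8, 5, 7, 9]
r5 m[slip→φ3] = [81, 63, 56, 81]
r5 m[sprk→φ1] = [7, 9, 7, 6]
r5 m[sprk→φ2] = [81, 35, 42, 72]
r5 m[wet→φ3] = [1, 1, 1, 1]
r5 m[sun→φ0] = [63, 48, 45, 63]
r5 m[sun→φ1] = [72, 63, 63, 81]
r5 m[snow→φ2] = [1, 1, 1, 1]
r6 m[φ0→slip] = [567, 441, 336, 567]
r6 m[φ0→sun] = [72, 63, 63, 81]
r6 m[φ1→sprk] = [729, 315, 378, 648]
r6 m[φ1→sun] = [63, 48, 45, 63]
r6 m[φ2→sprk] = [7, 9, 7, 6]
r6 m[φ2→snow] = [486, 432, 567, 324]
r6 m[φ3→slip] = [8, 5, 7, 9]
r6 m[φ3→wet] = [729, 648, 648, 567]
r6 m[slip→φ0] = [8, 5, 7, 9]
r6 m[slip→φ3] = [567, 441, 336, 567]
r6 m[sprk→φ1] = [7, 9, 7, 6]
r6 m[sprk→φ2] = [729, 315, 378, 648]
r6 m[wet→φ3] = [1, 1, 1, 1]
r6 m[sun→φ0] = [63, 48, 45, 63]
r6 m[sun→φ1] = [72, 63, 63, 81]
r6 m[snow→φ2] = [1, 1, 1, 1]
r7 m[φ0→slip] = [567, 441, 336, 567]
r7 m[φ0→sun] = [72, 63, 63, 81]
r7 m[φ1→sprk] = [729, 315, 378, 648]
r7 m[φ1→sun] = [63, 48, 45, 63]
r7 m[φ2→sprk] = [7, 9, 7, 6]
r7 m[φ2→snow] = [4374, 3888, 5103, 2916]
r7 m[φ3→slip] = [8, 5, 7, 9]
r7 m[φ3→wet] = [5103, 4536, 4536, 3969]
r7 m[slip→φ0] = [8, 5, 7, 9]
r7 m[slip→φ3] = [567, 441, 336, 567]
r7 m[sprk→φ1] = [7, 9, 7, 6]
r7 m[sprk→φ2] = [729, 315, 378, 648]
r7 m[wet→φ3] = [1, 1, 1, 1]
r7 m[sun→φ0] = [63, 48, 45, 63]
r7 m[sun→φ1] = [72, 63, 63, 81]
r7 m[snow→φ2] = [1, 1, 1, 1]
r8 m[φ0→slip] = [567, 441, 336, 567]
r8 m[φ0→sun] = [72, 63, 63, 81]
r8 m[φ1→sprk] = [729, 315, 378, 648]
r8 m[φ1→sun] = [63, 48, 45, 63]
r8 m[φ2→sprk] = [7, 9, 7, 6]
r8 m[φ2→snow] = [4374, 3888, 5103, 2916]
r8 m[φ3→slip] = [8, 5, 7, 9]
r8 m[φ3→wet] = [5103, 4536, 4536, 3969]
r8 m[slip→φ0] = [8, 5, 7, 9]
r8 m[slip→φ3] = [567, 441, 336, 567]
r8 m[sprk→φ1] = [7, 9, 7, 6]
r8 m[sprk→φ2] = [729, 315, 378, 648]
r8 m[wet→φ3] = [1, 1, 1, 1]
r8 m[sun→φ0] = [63, 48, 45, 63]
r8 m[sun→φ1] = [72, 63, 63, 81]
r8 m[snow→φ2] = [1, 1, 1, 1]
fixed point reached at round 8
traceback from slip: (slip=3, sprk=0, wet=0, sun=3, snow=2), score=5103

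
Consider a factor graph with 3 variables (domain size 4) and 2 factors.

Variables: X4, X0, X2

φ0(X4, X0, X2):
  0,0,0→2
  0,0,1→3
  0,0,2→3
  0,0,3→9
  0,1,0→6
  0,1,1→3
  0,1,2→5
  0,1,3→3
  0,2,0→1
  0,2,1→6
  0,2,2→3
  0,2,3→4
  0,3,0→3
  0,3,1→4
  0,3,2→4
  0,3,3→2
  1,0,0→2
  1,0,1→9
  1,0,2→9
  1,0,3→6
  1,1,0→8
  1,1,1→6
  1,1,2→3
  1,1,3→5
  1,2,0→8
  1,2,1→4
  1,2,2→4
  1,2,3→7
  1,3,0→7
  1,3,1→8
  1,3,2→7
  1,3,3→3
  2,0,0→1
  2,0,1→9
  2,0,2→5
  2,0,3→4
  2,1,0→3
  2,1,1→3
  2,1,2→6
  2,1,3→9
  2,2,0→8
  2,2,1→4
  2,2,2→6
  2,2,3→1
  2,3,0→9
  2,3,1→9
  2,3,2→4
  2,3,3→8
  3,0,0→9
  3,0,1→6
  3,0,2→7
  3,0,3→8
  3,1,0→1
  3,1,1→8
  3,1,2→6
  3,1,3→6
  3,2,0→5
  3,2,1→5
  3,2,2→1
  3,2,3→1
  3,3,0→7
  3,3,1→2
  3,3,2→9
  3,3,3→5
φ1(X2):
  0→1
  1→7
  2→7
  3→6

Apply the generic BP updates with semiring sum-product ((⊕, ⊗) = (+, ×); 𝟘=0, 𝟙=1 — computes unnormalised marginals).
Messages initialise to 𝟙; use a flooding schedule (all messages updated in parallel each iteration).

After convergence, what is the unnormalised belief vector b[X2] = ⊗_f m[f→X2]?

init: all messages = 𝟙 over 4 values
r1 m[φ0→X4] = [61, 96, 89, 86]
r1 m[φ0→X0] = [92, 81, 68, 91]
r1 m[φ0→X2] = [80, 89, 82, 81]
r1 m[φ1→X2] = [1, 7, 7, 6]
r1 m[X4→φ0] = [1, 1, 1, 1]
r1 m[X0→φ0] = [1, 1, 1, 1]
r1 m[X2→φ0] = [1, 1, 1, 1]
r1 m[X2→φ1] = [1, 1, 1, 1]
r2 m[φ0→X4] = [61, 96, 89, 86]
r2 m[φ0→X0] = [92, 81, 68, 91]
r2 m[φ0→X2] = [80, 89, 82, 81]
r2 m[φ1→X2] = [1, 7, 7, 6]
r2 m[X4→φ0] = [1, 1, 1, 1]
r2 m[X0→φ0] = [1, 1, 1, 1]
r2 m[X2→φ0] = [1, 7, 7, 6]
r2 m[X2→φ1] = [80, 89, 82, 81]
r3 m[φ0→X4] = [337, 501, 475, 450]
r3 m[φ0→X0] = [533, 436, 331, 463]
r3 m[φ0→X2] = [80, 89, 82, 81]
r3 m[φ1→X2] = [1, 7, 7, 6]
r3 m[X4→φ0] = [1, 1, 1, 1]
r3 m[X0→φ0] = [1, 1, 1, 1]
r3 m[X2→φ0] = [1, 7, 7, 6]
r3 m[X2→φ1] = [80, 89, 82, 81]
r4 m[φ0→X4] = [337, 501, 475, 450]
r4 m[φ0→X0] = [533, 436, 331, 463]
r4 m[φ0→X2] = [80, 89, 82, 81]
r4 m[φ1→X2] = [1, 7, 7, 6]
r4 m[X4→φ0] = [1, 1, 1, 1]
r4 m[X0→φ0] = [1, 1, 1, 1]
r4 m[X2→φ0] = [1, 7, 7, 6]
r4 m[X2→φ1] = [80, 89, 82, 81]
fixed point reached at round 4
b[X2] = ⊗ incoming = [80, 623, 574, 486]

b[X2] = [80, 623, 574, 486]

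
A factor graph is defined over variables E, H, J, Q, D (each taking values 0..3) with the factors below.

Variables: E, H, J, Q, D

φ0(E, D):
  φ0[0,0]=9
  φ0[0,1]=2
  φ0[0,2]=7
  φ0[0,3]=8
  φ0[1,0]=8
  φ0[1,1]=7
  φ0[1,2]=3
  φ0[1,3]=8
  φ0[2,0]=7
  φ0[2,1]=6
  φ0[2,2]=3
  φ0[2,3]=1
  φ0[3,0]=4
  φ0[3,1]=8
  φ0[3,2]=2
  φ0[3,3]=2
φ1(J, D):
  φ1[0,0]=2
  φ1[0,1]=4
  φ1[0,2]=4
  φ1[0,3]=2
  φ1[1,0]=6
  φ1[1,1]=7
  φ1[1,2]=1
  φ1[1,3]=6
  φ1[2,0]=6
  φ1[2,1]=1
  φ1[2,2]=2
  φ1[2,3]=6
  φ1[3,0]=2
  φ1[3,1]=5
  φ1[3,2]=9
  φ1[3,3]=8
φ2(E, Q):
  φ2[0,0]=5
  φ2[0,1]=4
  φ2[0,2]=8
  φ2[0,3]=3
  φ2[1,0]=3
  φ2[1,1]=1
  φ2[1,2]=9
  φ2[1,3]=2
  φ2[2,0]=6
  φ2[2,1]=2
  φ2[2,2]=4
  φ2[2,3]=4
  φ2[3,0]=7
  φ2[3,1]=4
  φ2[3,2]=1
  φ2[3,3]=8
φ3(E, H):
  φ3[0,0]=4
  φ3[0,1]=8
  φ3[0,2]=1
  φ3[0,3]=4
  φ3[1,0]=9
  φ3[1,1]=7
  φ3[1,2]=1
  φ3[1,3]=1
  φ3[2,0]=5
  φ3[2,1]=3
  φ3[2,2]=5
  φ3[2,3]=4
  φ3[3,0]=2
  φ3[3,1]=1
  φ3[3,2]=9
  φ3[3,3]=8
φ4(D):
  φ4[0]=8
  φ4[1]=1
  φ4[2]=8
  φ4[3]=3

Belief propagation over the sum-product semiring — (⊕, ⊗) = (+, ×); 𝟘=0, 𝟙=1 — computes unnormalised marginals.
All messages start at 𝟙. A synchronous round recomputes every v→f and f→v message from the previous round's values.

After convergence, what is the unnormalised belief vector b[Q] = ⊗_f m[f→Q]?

init: all messages = 𝟙 over 4 values
r1 m[φ0→E] = [26, 26, 17, 16]
r1 m[φ0→D] = [28, 23, 15, 19]
r1 m[φ1→J] = [12, 20, 15, 24]
r1 m[φ1→D] = [16, 17, 16, 22]
r1 m[φ2→E] = [20, 15, 16, 20]
r1 m[φ2→Q] = [21, 11, 22, 17]
r1 m[φ3→E] = [17, 18, 17, 20]
r1 m[φ3→H] = [20, 19, 16, 17]
r1 m[φ4→D] = [8, 1, 8, 3]
r1 m[E→φ0] = [1, 1, 1, 1]
r1 m[E→φ2] = [1, 1, 1, 1]
r1 m[E→φ3] = [1, 1, 1, 1]
r1 m[H→φ3] = [1, 1, 1, 1]
r1 m[J→φ1] = [1, 1, 1, 1]
r1 m[Q→φ2] = [1, 1, 1, 1]
r1 m[D→φ0] = [1, 1, 1, 1]
r1 m[D→φ1] = [1, 1, 1, 1]
r1 m[D→φ4] = [1, 1, 1, 1]
r2 m[φ0→E] = [26, 26, 17, 16]
r2 m[φ0→D] = [28, 23, 15, 19]
r2 m[φ1→J] = [12, 20, 15, 24]
r2 m[φ1→D] = [16, 17, 16, 22]
r2 m[φ2→E] = [20, 15, 16, 20]
r2 m[φ2→Q] = [21, 11, 22, 17]
r2 m[φ3→E] = [17, 18, 17, 20]
r2 m[φ3→H] = [20, 19, 16, 17]
r2 m[φ4→D] = [8, 1, 8, 3]
r2 m[E→φ0] = [340, 270, 272, 400]
r2 m[E→φ2] = [442, 468, 289, 320]
r2 m[E→φ3] = [520, 390, 272, 320]
r2 m[H→φ3] = [1, 1, 1, 1]
r2 m[J→φ1] = [1, 1, 1, 1]
r2 m[Q→φ2] = [1, 1, 1, 1]
r2 m[D→φ0] = [128, 17, 128, 66]
r2 m[D→φ1] = [224, 23, 120, 57]
r2 m[D→φ4] = [448, 391, 240, 418]
r3 m[φ0→E] = [2610, 2055, 1448, 1036]
r3 m[φ0→D] = [8724, 7402, 4806, 5952]
r3 m[φ1→J] = [1134, 1967, 1949, 2099]
r3 m[φ1→D] = [16, 17, 16, 22]
r3 m[φ2→E] = [20, 15, 16, 20]
r3 m[φ2→Q] = [7588, 4094, 9224, 5978]
r3 m[φ3→E] = [17, 18, 17, 20]
r3 m[φ3→H] = [7590, 8026, 5150, 6118]
r3 m[φ4→D] = [8, 1, 8, 3]
r3 m[E→φ0] = [340, 270, 272, 400]
r3 m[E→φ2] = [442, 468, 289, 320]
r3 m[E→φ3] = [520, 390, 272, 320]
r3 m[H→φ3] = [1, 1, 1, 1]
r3 m[J→φ1] = [1, 1, 1, 1]
r3 m[Q→φ2] = [1, 1, 1, 1]
r3 m[D→φ0] = [128, 17, 128, 66]
r3 m[D→φ1] = [224, 23, 120, 57]
r3 m[D→φ4] = [448, 391, 240, 418]
r4 m[φ0→E] = [2610, 2055, 1448, 1036]
r4 m[φ0→D] = [8724, 7402, 4806, 5952]
r4 m[φ1→J] = [1134, 1967, 1949, 2099]
r4 m[φ1→D] = [16, 17, 16, 22]
r4 m[φ2→E] = [20, 15, 16, 20]
r4 m[φ2→Q] = [7588, 4094, 9224, 5978]
r4 m[φ3→E] = [17, 18, 17, 20]
r4 m[φ3→H] = [7590, 8026, 5150, 6118]
r4 m[φ4→D] = [8, 1, 8, 3]
r4 m[E→φ0] = [340, 270, 272, 400]
r4 m[E→φ2] = [44370, 36990, 24616, 20720]
r4 m[E→φ3] = [52200, 30825, 23168, 20720]
r4 m[H→φ3] = [1, 1, 1, 1]
r4 m[J→φ1] = [1, 1, 1, 1]
r4 m[Q→φ2] = [1, 1, 1, 1]
r4 m[D→φ0] = [128, 17, 128, 66]
r4 m[D→φ1] = [69792, 7402, 38448, 17856]
r4 m[D→φ4] = [139584, 125834, 76896, 130944]
r5 m[φ0→E] = [2610, 2055, 1448, 1036]
r5 m[φ0→D] = [8724, 7402, 4806, 5952]
r5 m[φ1→J] = [358696, 616150, 610186, 665474]
r5 m[φ1→D] = [16, 17, 16, 22]
r5 m[φ2→E] = [20, 15, 16, 20]
r5 m[φ2→Q] = [625556, 346582, 807054, 471314]
r5 m[φ3→E] = [17, 18, 17, 20]
r5 m[φ3→H] = [643505, 723599, 385345, 498057]
r5 m[φ4→D] = [8, 1, 8, 3]
r5 m[E→φ0] = [340, 270, 272, 400]
r5 m[E→φ2] = [44370, 36990, 24616, 20720]
r5 m[E→φ3] = [52200, 30825, 23168, 20720]
r5 m[H→φ3] = [1, 1, 1, 1]
r5 m[J→φ1] = [1, 1, 1, 1]
r5 m[Q→φ2] = [1, 1, 1, 1]
r5 m[D→φ0] = [128, 17, 128, 66]
r5 m[D→φ1] = [69792, 7402, 38448, 17856]
r5 m[D→φ4] = [139584, 125834, 76896, 130944]
r6 m[φ0→E] = [2610, 2055, 1448, 1036]
r6 m[φ0→D] = [8724, 7402, 4806, 5952]
r6 m[φ1→J] = [358696, 616150, 610186, 665474]
r6 m[φ1→D] = [16, 17, 16, 22]
r6 m[φ2→E] = [20, 15, 16, 20]
r6 m[φ2→Q] = [625556, 346582, 807054, 471314]
r6 m[φ3→E] = [17, 18, 17, 20]
r6 m[φ3→H] = [643505, 723599, 385345, 498057]
r6 m[φ4→D] = [8, 1, 8, 3]
r6 m[E→φ0] = [340, 270, 272, 400]
r6 m[E→φ2] = [44370, 36990, 24616, 20720]
r6 m[E→φ3] = [52200, 30825, 23168, 20720]
r6 m[H→φ3] = [1, 1, 1, 1]
r6 m[J→φ1] = [1, 1, 1, 1]
r6 m[Q→φ2] = [1, 1, 1, 1]
r6 m[D→φ0] = [128, 17, 128, 66]
r6 m[D→φ1] = [69792, 7402, 38448, 17856]
r6 m[D→φ4] = [139584, 125834, 76896, 130944]
fixed point reached at round 6
b[Q] = ⊗ incoming = [625556, 346582, 807054, 471314]

b[Q] = [625556, 346582, 807054, 471314]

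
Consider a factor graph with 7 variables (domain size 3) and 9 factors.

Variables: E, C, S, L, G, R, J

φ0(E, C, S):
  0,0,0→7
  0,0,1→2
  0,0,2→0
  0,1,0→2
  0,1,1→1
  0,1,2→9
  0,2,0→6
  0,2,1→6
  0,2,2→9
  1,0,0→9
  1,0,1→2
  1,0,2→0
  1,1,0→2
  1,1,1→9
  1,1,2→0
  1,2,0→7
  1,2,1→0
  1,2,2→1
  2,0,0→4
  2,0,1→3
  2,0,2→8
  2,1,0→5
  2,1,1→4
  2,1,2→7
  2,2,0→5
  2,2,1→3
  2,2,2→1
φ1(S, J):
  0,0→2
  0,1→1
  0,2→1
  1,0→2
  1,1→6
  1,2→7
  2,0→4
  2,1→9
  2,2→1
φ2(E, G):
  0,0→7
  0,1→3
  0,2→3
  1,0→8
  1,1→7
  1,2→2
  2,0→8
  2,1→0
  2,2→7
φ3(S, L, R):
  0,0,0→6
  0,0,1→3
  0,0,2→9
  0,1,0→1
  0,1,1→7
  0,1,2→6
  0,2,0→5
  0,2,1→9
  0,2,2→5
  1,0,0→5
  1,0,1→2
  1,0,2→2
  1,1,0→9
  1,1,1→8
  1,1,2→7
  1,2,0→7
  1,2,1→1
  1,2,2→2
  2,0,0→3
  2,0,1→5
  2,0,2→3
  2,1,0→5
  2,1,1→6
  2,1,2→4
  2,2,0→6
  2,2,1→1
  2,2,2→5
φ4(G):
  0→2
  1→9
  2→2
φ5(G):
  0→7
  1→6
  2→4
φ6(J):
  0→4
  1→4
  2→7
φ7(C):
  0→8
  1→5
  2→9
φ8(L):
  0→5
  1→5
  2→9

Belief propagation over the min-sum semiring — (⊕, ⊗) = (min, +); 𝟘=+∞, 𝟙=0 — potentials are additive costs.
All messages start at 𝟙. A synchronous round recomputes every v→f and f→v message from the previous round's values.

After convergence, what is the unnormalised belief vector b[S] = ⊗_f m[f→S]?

init: all messages = 𝟙 over 3 values
r1 m[φ0→E] = [0, 0, 1]
r1 m[φ0→C] = [0, 0, 0]
r1 m[φ0→S] = [2, 0, 0]
r1 m[φ1→S] = [1, 2, 1]
r1 m[φ1→J] = [2, 1, 1]
r1 m[φ2→E] = [3, 2, 0]
r1 m[φ2→G] = [7, 0, 2]
r1 m[φ3→S] = [1, 1, 1]
r1 m[φ3→L] = [2, 1, 1]
r1 m[φ3→R] = [1, 1, 2]
r1 m[φ4→G] = [2, 9, 2]
r1 m[φ5→G] = [7, 6, 4]
r1 m[φ6→J] = [4, 4, 7]
r1 m[φ7→C] = [8, 5, 9]
r1 m[φ8→L] = [5, 5, 9]
r1 m[E→φ0] = [0, 0, 0]
r1 m[E→φ2] = [0, 0, 0]
r1 m[C→φ0] = [0, 0, 0]
r1 m[C→φ7] = [0, 0, 0]
r1 m[S→φ0] = [0, 0, 0]
r1 m[S→φ1] = [0, 0, 0]
r1 m[S→φ3] = [0, 0, 0]
r1 m[L→φ3] = [0, 0, 0]
r1 m[L→φ8] = [0, 0, 0]
r1 m[G→φ2] = [0, 0, 0]
r1 m[G→φ4] = [0, 0, 0]
r1 m[G→φ5] = [0, 0, 0]
r1 m[R→φ3] = [0, 0, 0]
r1 m[J→φ1] = [0, 0, 0]
r1 m[J→φ6] = [0, 0, 0]
r2 m[φ0→E] = [0, 0, 1]
r2 m[φ0→C] = [0, 0, 0]
r2 m[φ0→S] = [2, 0, 0]
r2 m[φ1→S] = [1, 2, 1]
r2 m[φ1→J] = [2, 1, 1]
r2 m[φ2→E] = [3, 2, 0]
r2 m[φ2→G] = [7, 0, 2]
r2 m[φ3→S] = [1, 1, 1]
r2 m[φ3→L] = [2, 1, 1]
r2 m[φ3→R] = [1, 1, 2]
r2 m[φ4→G] = [2, 9, 2]
r2 m[φ5→G] = [7, 6, 4]
r2 m[φ6→J] = [4, 4, 7]
r2 m[φ7→C] = [8, 5, 9]
r2 m[φ8→L] = [5, 5, 9]
r2 m[E→φ0] = [3, 2, 0]
r2 m[E→φ2] = [0, 0, 1]
r2 m[C→φ0] = [8, 5, 9]
r2 m[C→φ7] = [0, 0, 0]
r2 m[S→φ0] = [2, 3, 2]
r2 m[S→φ1] = [3, 1, 1]
r2 m[S→φ3] = [3, 2, 1]
r2 m[L→φ3] = [5, 5, 9]
r2 m[L→φ8] = [2, 1, 1]
r2 m[G→φ2] = [9, 15, 6]
r2 m[G→φ4] = [14, 6, 6]
r2 m[G→φ5] = [9, 9, 4]
r2 m[R→φ3] = [0, 0, 0]
r2 m[J→φ1] = [4, 4, 7]
r2 m[J→φ6] = [2, 1, 1]
r3 m[φ0→E] = [9, 7, 12]
r3 m[φ0→C] = [4, 4, 3]
r3 m[φ0→S] = [9, 9, 7]
r3 m[φ1→S] = [5, 6, 8]
r3 m[φ1→J] = [3, 4, 2]
r3 m[φ2→E] = [9, 8, 13]
r3 m[φ2→G] = [7, 1, 2]
r3 m[φ3→S] = [6, 7, 8]
r3 m[φ3→L] = [4, 4, 2]
r3 m[φ3→R] = [9, 9, 9]
r3 m[φ4→G] = [2, 9, 2]
r3 m[φ5→G] = [7, 6, 4]
r3 m[φ6→J] = [4, 4, 7]
r3 m[φ7→C] = [8, 5, 9]
r3 m[φ8→L] = [5, 5, 9]
r3 m[E→φ0] = [3, 2, 0]
r3 m[E→φ2] = [0, 0, 1]
r3 m[C→φ0] = [8, 5, 9]
r3 m[C→φ7] = [0, 0, 0]
r3 m[S→φ0] = [2, 3, 2]
r3 m[S→φ1] = [3, 1, 1]
r3 m[S→φ3] = [3, 2, 1]
r3 m[L→φ3] = [5, 5, 9]
r3 m[L→φ8] = [2, 1, 1]
r3 m[G→φ2] = [9, 15, 6]
r3 m[G→φ4] = [14, 6, 6]
r3 m[G→φ5] = [9, 9, 4]
r3 m[R→φ3] = [0, 0, 0]
r3 m[J→φ1] = [4, 4, 7]
r3 m[J→φ6] = [2, 1, 1]
r4 m[φ0→E] = [9, 7, 12]
r4 m[φ0→C] = [4, 4, 3]
r4 m[φ0→S] = [9, 9, 7]
r4 m[φ1→S] = [5, 6, 8]
r4 m[φ1→J] = [3, 4, 2]
r4 m[φ2→E] = [9, 8, 13]
r4 m[φ2→G] = [7, 1, 2]
r4 m[φ3→S] = [6, 7, 8]
r4 m[φ3→L] = [4, 4, 2]
r4 m[φ3→R] = [9, 9, 9]
r4 m[φ4→G] = [2, 9, 2]
r4 m[φ5→G] = [7, 6, 4]
r4 m[φ6→J] = [4, 4, 7]
r4 m[φ7→C] = [8, 5, 9]
r4 m[φ8→L] = [5, 5, 9]
r4 m[E→φ0] = [9, 8, 13]
r4 m[E→φ2] = [9, 7, 12]
r4 m[C→φ0] = [8, 5, 9]
r4 m[C→φ7] = [4, 4, 3]
r4 m[S→φ0] = [11, 13, 16]
r4 m[S→φ1] = [15, 16, 15]
r4 m[S→φ3] = [14, 15, 15]
r4 m[L→φ3] = [5, 5, 9]
r4 m[L→φ8] = [4, 4, 2]
r4 m[G→φ2] = [9, 15, 6]
r4 m[G→φ4] = [14, 7, 6]
r4 m[G→φ5] = [9, 10, 4]
r4 m[R→φ3] = [0, 0, 0]
r4 m[J→φ1] = [4, 4, 7]
r4 m[J→φ6] = [3, 4, 2]
r5 m[φ0→E] = [18, 18, 21]
r5 m[φ0→C] = [23, 21, 21]
r5 m[φ0→S] = [15, 15, 13]
r5 m[φ1→S] = [5, 6, 8]
r5 m[φ1→J] = [17, 16, 16]
r5 m[φ2→E] = [9, 8, 13]
r5 m[φ2→G] = [15, 12, 9]
r5 m[φ3→S] = [6, 7, 8]
r5 m[φ3→L] = [17, 15, 16]
r5 m[φ3→R] = [20, 22, 22]
r5 m[φ4→G] = [2, 9, 2]
r5 m[φ5→G] = [7, 6, 4]
r5 m[φ6→J] = [4, 4, 7]
r5 m[φ7→C] = [8, 5, 9]
r5 m[φ8→L] = [5, 5, 9]
r5 m[E→φ0] = [9, 8, 13]
r5 m[E→φ2] = [9, 7, 12]
r5 m[C→φ0] = [8, 5, 9]
r5 m[C→φ7] = [4, 4, 3]
r5 m[S→φ0] = [11, 13, 16]
r5 m[S→φ1] = [15, 16, 15]
r5 m[S→φ3] = [14, 15, 15]
r5 m[L→φ3] = [5, 5, 9]
r5 m[L→φ8] = [4, 4, 2]
r5 m[G→φ2] = [9, 15, 6]
r5 m[G→φ4] = [14, 7, 6]
r5 m[G→φ5] = [9, 10, 4]
r5 m[R→φ3] = [0, 0, 0]
r5 m[J→φ1] = [4, 4, 7]
r5 m[J→φ6] = [3, 4, 2]
r6 m[φ0→E] = [18, 18, 21]
r6 m[φ0→C] = [23, 21, 21]
r6 m[φ0→S] = [15, 15, 13]
r6 m[φ1→S] = [5, 6, 8]
r6 m[φ1→J] = [17, 16, 16]
r6 m[φ2→E] = [9, 8, 13]
r6 m[φ2→G] = [15, 12, 9]
r6 m[φ3→S] = [6, 7, 8]
r6 m[φ3→L] = [17, 15, 16]
r6 m[φ3→R] = [20, 22, 22]
r6 m[φ4→G] = [2, 9, 2]
r6 m[φ5→G] = [7, 6, 4]
r6 m[φ6→J] = [4, 4, 7]
r6 m[φ7→C] = [8, 5, 9]
r6 m[φ8→L] = [5, 5, 9]
r6 m[E→φ0] = [9, 8, 13]
r6 m[E→φ2] = [18, 18, 21]
r6 m[C→φ0] = [8, 5, 9]
r6 m[C→φ7] = [23, 21, 21]
r6 m[S→φ0] = [11, 13, 16]
r6 m[S→φ1] = [21, 22, 21]
r6 m[S→φ3] = [20, 21, 21]
r6 m[L→φ3] = [5, 5, 9]
r6 m[L→φ8] = [17, 15, 16]
r6 m[G→φ2] = [9, 15, 6]
r6 m[G→φ4] = [22, 18, 13]
r6 m[G→φ5] = [17, 21, 11]
r6 m[R→φ3] = [0, 0, 0]
r6 m[J→φ1] = [4, 4, 7]
r6 m[J→φ6] = [17, 16, 16]
r7 m[φ0→E] = [18, 18, 21]
r7 m[φ0→C] = [23, 21, 21]
r7 m[φ0→S] = [15, 15, 13]
r7 m[φ1→S] = [5, 6, 8]
r7 m[φ1→J] = [23, 22, 22]
r7 m[φ2→E] = [9, 8, 13]
r7 m[φ2→G] = [25, 21, 20]
r7 m[φ3→S] = [6, 7, 8]
r7 m[φ3→L] = [23, 21, 22]
r7 m[φ3→R] = [26, 28, 28]
r7 m[φ4→G] = [2, 9, 2]
r7 m[φ5→G] = [7, 6, 4]
r7 m[φ6→J] = [4, 4, 7]
r7 m[φ7→C] = [8, 5, 9]
r7 m[φ8→L] = [5, 5, 9]
r7 m[E→φ0] = [9, 8, 13]
r7 m[E→φ2] = [18, 18, 21]
r7 m[C→φ0] = [8, 5, 9]
r7 m[C→φ7] = [23, 21, 21]
r7 m[S→φ0] = [11, 13, 16]
r7 m[S→φ1] = [21, 22, 21]
r7 m[S→φ3] = [20, 21, 21]
r7 m[L→φ3] = [5, 5, 9]
r7 m[L→φ8] = [17, 15, 16]
r7 m[G→φ2] = [9, 15, 6]
r7 m[G→φ4] = [22, 18, 13]
r7 m[G→φ5] = [17, 21, 11]
r7 m[R→φ3] = [0, 0, 0]
r7 m[J→φ1] = [4, 4, 7]
r7 m[J→φ6] = [17, 16, 16]
r8 m[φ0→E] = [18, 18, 21]
r8 m[φ0→C] = [23, 21, 21]
r8 m[φ0→S] = [15, 15, 13]
r8 m[φ1→S] = [5, 6, 8]
r8 m[φ1→J] = [23, 22, 22]
r8 m[φ2→E] = [9, 8, 13]
r8 m[φ2→G] = [25, 21, 20]
r8 m[φ3→S] = [6, 7, 8]
r8 m[φ3→L] = [23, 21, 22]
r8 m[φ3→R] = [26, 28, 28]
r8 m[φ4→G] = [2, 9, 2]
r8 m[φ5→G] = [7, 6, 4]
r8 m[φ6→J] = [4, 4, 7]
r8 m[φ7→C] = [8, 5, 9]
r8 m[φ8→L] = [5, 5, 9]
r8 m[E→φ0] = [9, 8, 13]
r8 m[E→φ2] = [18, 18, 21]
r8 m[C→φ0] = [8, 5, 9]
r8 m[C→φ7] = [23, 21, 21]
r8 m[S→φ0] = [11, 13, 16]
r8 m[S→φ1] = [21, 22, 21]
r8 m[S→φ3] = [20, 21, 21]
r8 m[L→φ3] = [5, 5, 9]
r8 m[L→φ8] = [23, 21, 22]
r8 m[G→φ2] = [9, 15, 6]
r8 m[G→φ4] = [32, 27, 24]
r8 m[G→φ5] = [27, 30, 22]
r8 m[R→φ3] = [0, 0, 0]
r8 m[J→φ1] = [4, 4, 7]
r8 m[J→φ6] = [23, 22, 22]
r9 m[φ0→E] = [18, 18, 21]
r9 m[φ0→C] = [23, 21, 21]
r9 m[φ0→S] = [15, 15, 13]
r9 m[φ1→S] = [5, 6, 8]
r9 m[φ1→J] = [23, 22, 22]
r9 m[φ2→E] = [9, 8, 13]
r9 m[φ2→G] = [25, 21, 20]
r9 m[φ3→S] = [6, 7, 8]
r9 m[φ3→L] = [23, 21, 22]
r9 m[φ3→R] = [26, 28, 28]
r9 m[φ4→G] = [2, 9, 2]
r9 m[φ5→G] = [7, 6, 4]
r9 m[φ6→J] = [4, 4, 7]
r9 m[φ7→C] = [8, 5, 9]
r9 m[φ8→L] = [5, 5, 9]
r9 m[E→φ0] = [9, 8, 13]
r9 m[E→φ2] = [18, 18, 21]
r9 m[C→φ0] = [8, 5, 9]
r9 m[C→φ7] = [23, 21, 21]
r9 m[S→φ0] = [11, 13, 16]
r9 m[S→φ1] = [21, 22, 21]
r9 m[S→φ3] = [20, 21, 21]
r9 m[L→φ3] = [5, 5, 9]
r9 m[L→φ8] = [23, 21, 22]
r9 m[G→φ2] = [9, 15, 6]
r9 m[G→φ4] = [32, 27, 24]
r9 m[G→φ5] = [27, 30, 22]
r9 m[R→φ3] = [0, 0, 0]
r9 m[J→φ1] = [4, 4, 7]
r9 m[J→φ6] = [23, 22, 22]
fixed point reached at round 9
b[S] = ⊗ incoming = [26, 28, 29]

b[S] = [26, 28, 29]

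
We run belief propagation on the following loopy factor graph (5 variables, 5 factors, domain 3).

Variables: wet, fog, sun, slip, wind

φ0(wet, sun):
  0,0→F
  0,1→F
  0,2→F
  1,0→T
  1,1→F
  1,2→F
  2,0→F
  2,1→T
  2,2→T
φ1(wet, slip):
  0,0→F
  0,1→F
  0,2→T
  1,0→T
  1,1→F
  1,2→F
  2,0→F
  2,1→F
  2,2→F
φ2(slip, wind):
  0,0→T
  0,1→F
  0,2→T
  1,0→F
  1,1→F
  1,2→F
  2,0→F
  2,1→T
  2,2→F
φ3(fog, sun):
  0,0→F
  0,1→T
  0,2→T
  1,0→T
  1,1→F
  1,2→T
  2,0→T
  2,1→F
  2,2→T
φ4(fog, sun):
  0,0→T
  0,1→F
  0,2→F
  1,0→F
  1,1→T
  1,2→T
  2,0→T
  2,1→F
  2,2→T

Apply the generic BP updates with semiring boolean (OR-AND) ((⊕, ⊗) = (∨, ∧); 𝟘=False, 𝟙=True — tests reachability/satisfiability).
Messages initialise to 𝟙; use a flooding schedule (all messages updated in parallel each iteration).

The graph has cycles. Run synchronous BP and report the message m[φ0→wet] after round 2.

init: all messages = 𝟙 over 3 values
r1 m[φ0→wet] = [F, T, T]
r1 m[φ0→sun] = [T, T, T]
r1 m[φ1→wet] = [T, T, F]
r1 m[φ1→slip] = [T, F, T]
r1 m[φ2→slip] = [T, F, T]
r1 m[φ2→wind] = [T, T, T]
r1 m[φ3→fog] = [T, T, T]
r1 m[φ3→sun] = [T, T, T]
r1 m[φ4→fog] = [T, T, T]
r1 m[φ4→sun] = [T, T, T]
r1 m[wet→φ0] = [T, T, T]
r1 m[wet→φ1] = [T, T, T]
r1 m[fog→φ3] = [T, T, T]
r1 m[fog→φ4] = [T, T, T]
r1 m[sun→φ0] = [T, T, T]
r1 m[sun→φ3] = [T, T, T]
r1 m[sun→φ4] = [T, T, T]
r1 m[slip→φ1] = [T, T, T]
r1 m[slip→φ2] = [T, T, T]
r1 m[wind→φ2] = [T, T, T]
r2 m[φ0→wet] = [F, T, T]
r2 m[φ0→sun] = [T, T, T]
r2 m[φ1→wet] = [T, T, F]
r2 m[φ1→slip] = [T, F, T]
r2 m[φ2→slip] = [T, F, T]
r2 m[φ2→wind] = [T, T, T]
r2 m[φ3→fog] = [T, T, T]
r2 m[φ3→sun] = [T, T, T]
r2 m[φ4→fog] = [T, T, T]
r2 m[φ4→sun] = [T, T, T]
r2 m[wet→φ0] = [T, T, F]
r2 m[wet→φ1] = [F, T, T]
r2 m[fog→φ3] = [T, T, T]
r2 m[fog→φ4] = [T, T, T]
r2 m[sun→φ0] = [T, T, T]
r2 m[sun→φ3] = [T, T, T]
r2 m[sun→φ4] = [T, T, T]
r2 m[slip→φ1] = [T, F, T]
r2 m[slip→φ2] = [T, F, T]
r2 m[wind→φ2] = [T, T, T]

message @ round 2 = [F, T, T]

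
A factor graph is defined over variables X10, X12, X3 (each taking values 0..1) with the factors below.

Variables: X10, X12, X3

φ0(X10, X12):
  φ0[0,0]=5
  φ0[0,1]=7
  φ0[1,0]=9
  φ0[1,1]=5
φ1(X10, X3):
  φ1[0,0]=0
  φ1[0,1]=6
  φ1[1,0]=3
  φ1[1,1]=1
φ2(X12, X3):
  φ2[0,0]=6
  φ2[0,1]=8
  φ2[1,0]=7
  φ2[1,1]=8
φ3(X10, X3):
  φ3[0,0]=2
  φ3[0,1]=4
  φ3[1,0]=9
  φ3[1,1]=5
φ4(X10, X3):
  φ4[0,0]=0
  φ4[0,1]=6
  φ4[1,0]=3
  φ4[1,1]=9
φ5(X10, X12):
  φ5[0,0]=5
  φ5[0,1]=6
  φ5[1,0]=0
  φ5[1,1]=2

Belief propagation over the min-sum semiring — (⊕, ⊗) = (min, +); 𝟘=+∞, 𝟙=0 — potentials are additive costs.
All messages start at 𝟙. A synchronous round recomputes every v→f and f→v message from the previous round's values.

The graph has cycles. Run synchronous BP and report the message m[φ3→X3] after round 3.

message @ round 3 = [12, 14]

init: all messages = 𝟙 over 2 values
r1 m[φ0→X10] = [5, 5]
r1 m[φ0→X12] = [5, 5]
r1 m[φ1→X10] = [0, 1]
r1 m[φ1→X3] = [0, 1]
r1 m[φ2→X12] = [6, 7]
r1 m[φ2→X3] = [6, 8]
r1 m[φ3→X10] = [2, 5]
r1 m[φ3→X3] = [2, 4]
r1 m[φ4→X10] = [0, 3]
r1 m[φ4→X3] = [0, 6]
r1 m[φ5→X10] = [5, 0]
r1 m[φ5→X12] = [0, 2]
r1 m[X10→φ0] = [0, 0]
r1 m[X10→φ1] = [0, 0]
r1 m[X10→φ3] = [0, 0]
r1 m[X10→φ4] = [0, 0]
r1 m[X10→φ5] = [0, 0]
r1 m[X12→φ0] = [0, 0]
r1 m[X12→φ2] = [0, 0]
r1 m[X12→φ5] = [0, 0]
r1 m[X3→φ1] = [0, 0]
r1 m[X3→φ2] = [0, 0]
r1 m[X3→φ3] = [0, 0]
r1 m[X3→φ4] = [0, 0]
r2 m[φ0→X10] = [5, 5]
r2 m[φ0→X12] = [5, 5]
r2 m[φ1→X10] = [0, 1]
r2 m[φ1→X3] = [0, 1]
r2 m[φ2→X12] = [6, 7]
r2 m[φ2→X3] = [6, 8]
r2 m[φ3→X10] = [2, 5]
r2 m[φ3→X3] = [2, 4]
r2 m[φ4→X10] = [0, 3]
r2 m[φ4→X3] = [0, 6]
r2 m[φ5→X10] = [5, 0]
r2 m[φ5→X12] = [0, 2]
r2 m[X10→φ0] = [7, 9]
r2 m[X10→φ1] = [12, 13]
r2 m[X10→φ3] = [10, 9]
r2 m[X10→φ4] = [12, 11]
r2 m[X10→φ5] = [7, 14]
r2 m[X12→φ0] = [6, 9]
r2 m[X12→φ2] = [5, 7]
r2 m[X12→φ5] = [11, 12]
r2 m[X3→φ1] = [8, 18]
r2 m[X3→φ2] = [2, 11]
r2 m[X3→φ3] = [6, 15]
r2 m[X3→φ4] = [8, 13]
r3 m[φ0→X10] = [11, 14]
r3 m[φ0→X12] = [12, 14]
r3 m[φ1→X10] = [8, 11]
r3 m[φ1→X3] = [12, 14]
r3 m[φ2→X12] = [8, 9]
r3 m[φ2→X3] = [11, 13]
r3 m[φ3→X10] = [8, 15]
r3 m[φ3→X3] = [12, 14]
r3 m[φ4→X10] = [8, 11]
r3 m[φ4→X3] = [12, 18]
r3 m[φ5→X10] = [16, 11]
r3 m[φ5→X12] = [12, 13]
r3 m[X10→φ0] = [7, 9]
r3 m[X10→φ1] = [12, 13]
r3 m[X10→φ3] = [10, 9]
r3 m[X10→φ4] = [12, 11]
r3 m[X10→φ5] = [7, 14]
r3 m[X12→φ0] = [6, 9]
r3 m[X12→φ2] = [5, 7]
r3 m[X12→φ5] = [11, 12]
r3 m[X3→φ1] = [8, 18]
r3 m[X3→φ2] = [2, 11]
r3 m[X3→φ3] = [6, 15]
r3 m[X3→φ4] = [8, 13]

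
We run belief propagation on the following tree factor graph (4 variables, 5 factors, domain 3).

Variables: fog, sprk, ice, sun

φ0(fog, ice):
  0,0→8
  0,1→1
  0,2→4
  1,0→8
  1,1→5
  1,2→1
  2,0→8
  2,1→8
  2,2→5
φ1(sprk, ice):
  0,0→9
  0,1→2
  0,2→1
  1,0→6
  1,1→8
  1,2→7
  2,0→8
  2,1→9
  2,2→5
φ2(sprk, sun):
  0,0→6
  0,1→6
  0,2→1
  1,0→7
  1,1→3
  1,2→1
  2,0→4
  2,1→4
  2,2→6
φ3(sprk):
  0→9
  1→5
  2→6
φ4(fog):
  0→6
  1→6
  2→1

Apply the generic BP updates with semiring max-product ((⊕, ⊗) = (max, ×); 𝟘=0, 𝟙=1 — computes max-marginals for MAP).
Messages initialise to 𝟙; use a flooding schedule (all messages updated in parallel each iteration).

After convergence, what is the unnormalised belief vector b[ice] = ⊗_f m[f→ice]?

b[ice] = [23328, 9720, 5880]

init: all messages = 𝟙 over 3 values
r1 m[φ0→fog] = [8, 8, 8]
r1 m[φ0→ice] = [8, 8, 5]
r1 m[φ1→sprk] = [9, 8, 9]
r1 m[φ1→ice] = [9, 9, 7]
r1 m[φ2→sprk] = [6, 7, 6]
r1 m[φ2→sun] = [7, 6, 6]
r1 m[φ3→sprk] = [9, 5, 6]
r1 m[φ4→fog] = [6, 6, 1]
r1 m[fog→φ0] = [1, 1, 1]
r1 m[fog→φ4] = [1, 1, 1]
r1 m[sprk→φ1] = [1, 1, 1]
r1 m[sprk→φ2] = [1, 1, 1]
r1 m[sprk→φ3] = [1, 1, 1]
r1 m[ice→φ0] = [1, 1, 1]
r1 m[ice→φ1] = [1, 1, 1]
r1 m[sun→φ2] = [1, 1, 1]
r2 m[φ0→fog] = [8, 8, 8]
r2 m[φ0→ice] = [8, 8, 5]
r2 m[φ1→sprk] = [9, 8, 9]
r2 m[φ1→ice] = [9, 9, 7]
r2 m[φ2→sprk] = [6, 7, 6]
r2 m[φ2→sun] = [7, 6, 6]
r2 m[φ3→sprk] = [9, 5, 6]
r2 m[φ4→fog] = [6, 6, 1]
r2 m[fog→φ0] = [6, 6, 1]
r2 m[fog→φ4] = [8, 8, 8]
r2 m[sprk→φ1] = [54, 35, 36]
r2 m[sprk→φ2] = [81, 40, 54]
r2 m[sprk→φ3] = [54, 56, 54]
r2 m[ice→φ0] = [9, 9, 7]
r2 m[ice→φ1] = [8, 8, 5]
r2 m[sun→φ2] = [1, 1, 1]
r3 m[φ0→fog] = [72, 72, 72]
r3 m[φ0→ice] = [48, 30, 24]
r3 m[φ1→sprk] = [72, 64, 72]
r3 m[φ1→ice] = [486, 324, 245]
r3 m[φ2→sprk] = [6, 7, 6]
r3 m[φ2→sun] = [486, 486, 324]
r3 m[φ3→sprk] = [9, 5, 6]
r3 m[φ4→fog] = [6, 6, 1]
r3 m[fog→φ0] = [6, 6, 1]
r3 m[fog→φ4] = [8, 8, 8]
r3 m[sprk→φ1] = [54, 35, 36]
r3 m[sprk→φ2] = [81, 40, 54]
r3 m[sprk→φ3] = [54, 56, 54]
r3 m[ice→φ0] = [9, 9, 7]
r3 m[ice→φ1] = [8, 8, 5]
r3 m[sun→φ2] = [1, 1, 1]
r4 m[φ0→fog] = [72, 72, 72]
r4 m[φ0→ice] = [48, 30, 24]
r4 m[φ1→sprk] = [72, 64, 72]
r4 m[φ1→ice] = [486, 324, 245]
r4 m[φ2→sprk] = [6, 7, 6]
r4 m[φ2→sun] = [486, 486, 324]
r4 m[φ3→sprk] = [9, 5, 6]
r4 m[φ4→fog] = [6, 6, 1]
r4 m[fog→φ0] = [6, 6, 1]
r4 m[fog→φ4] = [72, 72, 72]
r4 m[sprk→φ1] = [54, 35, 36]
r4 m[sprk→φ2] = [648, 320, 432]
r4 m[sprk→φ3] = [432, 448, 432]
r4 m[ice→φ0] = [486, 324, 245]
r4 m[ice→φ1] = [48, 30, 24]
r4 m[sun→φ2] = [1, 1, 1]
r5 m[φ0→fog] = [3888, 3888, 3888]
r5 m[φ0→ice] = [48, 30, 24]
r5 m[φ1→sprk] = [432, 288, 384]
r5 m[φ1→ice] = [486, 324, 245]
r5 m[φ2→sprk] = [6, 7, 6]
r5 m[φ2→sun] = [3888, 3888, 2592]
r5 m[φ3→sprk] = [9, 5, 6]
r5 m[φ4→fog] = [6, 6, 1]
r5 m[fog→φ0] = [6, 6, 1]
r5 m[fog→φ4] = [72, 72, 72]
r5 m[sprk→φ1] = [54, 35, 36]
r5 m[sprk→φ2] = [648, 320, 432]
r5 m[sprk→φ3] = [432, 448, 432]
r5 m[ice→φ0] = [486, 324, 245]
r5 m[ice→φ1] = [48, 30, 24]
r5 m[sun→φ2] = [1, 1, 1]
r6 m[φ0→fog] = [3888, 3888, 3888]
r6 m[φ0→ice] = [48, 30, 24]
r6 m[φ1→sprk] = [432, 288, 384]
r6 m[φ1→ice] = [486, 324, 245]
r6 m[φ2→sprk] = [6, 7, 6]
r6 m[φ2→sun] = [3888, 3888, 2592]
r6 m[φ3→sprk] = [9, 5, 6]
r6 m[φ4→fog] = [6, 6, 1]
r6 m[fog→φ0] = [6, 6, 1]
r6 m[fog→φ4] = [3888, 3888, 3888]
r6 m[sprk→φ1] = [54, 35, 36]
r6 m[sprk→φ2] = [3888, 1440, 2304]
r6 m[sprk→φ3] = [2592, 2016, 2304]
r6 m[ice→φ0] = [486, 324, 245]
r6 m[ice→φ1] = [48, 30, 24]
r6 m[sun→φ2] = [1, 1, 1]
r7 m[φ0→fog] = [3888, 3888, 3888]
r7 m[φ0→ice] = [48, 30, 24]
r7 m[φ1→sprk] = [432, 288, 384]
r7 m[φ1→ice] = [486, 324, 245]
r7 m[φ2→sprk] = [6, 7, 6]
r7 m[φ2→sun] = [23328, 23328, 13824]
r7 m[φ3→sprk] = [9, 5, 6]
r7 m[φ4→fog] = [6, 6, 1]
r7 m[fog→φ0] = [6, 6, 1]
r7 m[fog→φ4] = [3888, 3888, 3888]
r7 m[sprk→φ1] = [54, 35, 36]
r7 m[sprk→φ2] = [3888, 1440, 2304]
r7 m[sprk→φ3] = [2592, 2016, 2304]
r7 m[ice→φ0] = [486, 324, 245]
r7 m[ice→φ1] = [48, 30, 24]
r7 m[sun→φ2] = [1, 1, 1]
r8 m[φ0→fog] = [3888, 3888, 3888]
r8 m[φ0→ice] = [48, 30, 24]
r8 m[φ1→sprk] = [432, 288, 384]
r8 m[φ1→ice] = [486, 324, 245]
r8 m[φ2→sprk] = [6, 7, 6]
r8 m[φ2→sun] = [23328, 23328, 13824]
r8 m[φ3→sprk] = [9, 5, 6]
r8 m[φ4→fog] = [6, 6, 1]
r8 m[fog→φ0] = [6, 6, 1]
r8 m[fog→φ4] = [3888, 3888, 3888]
r8 m[sprk→φ1] = [54, 35, 36]
r8 m[sprk→φ2] = [3888, 1440, 2304]
r8 m[sprk→φ3] = [2592, 2016, 2304]
r8 m[ice→φ0] = [486, 324, 245]
r8 m[ice→φ1] = [48, 30, 24]
r8 m[sun→φ2] = [1, 1, 1]
fixed point reached at round 8
b[ice] = ⊗ incoming = [23328, 9720, 5880]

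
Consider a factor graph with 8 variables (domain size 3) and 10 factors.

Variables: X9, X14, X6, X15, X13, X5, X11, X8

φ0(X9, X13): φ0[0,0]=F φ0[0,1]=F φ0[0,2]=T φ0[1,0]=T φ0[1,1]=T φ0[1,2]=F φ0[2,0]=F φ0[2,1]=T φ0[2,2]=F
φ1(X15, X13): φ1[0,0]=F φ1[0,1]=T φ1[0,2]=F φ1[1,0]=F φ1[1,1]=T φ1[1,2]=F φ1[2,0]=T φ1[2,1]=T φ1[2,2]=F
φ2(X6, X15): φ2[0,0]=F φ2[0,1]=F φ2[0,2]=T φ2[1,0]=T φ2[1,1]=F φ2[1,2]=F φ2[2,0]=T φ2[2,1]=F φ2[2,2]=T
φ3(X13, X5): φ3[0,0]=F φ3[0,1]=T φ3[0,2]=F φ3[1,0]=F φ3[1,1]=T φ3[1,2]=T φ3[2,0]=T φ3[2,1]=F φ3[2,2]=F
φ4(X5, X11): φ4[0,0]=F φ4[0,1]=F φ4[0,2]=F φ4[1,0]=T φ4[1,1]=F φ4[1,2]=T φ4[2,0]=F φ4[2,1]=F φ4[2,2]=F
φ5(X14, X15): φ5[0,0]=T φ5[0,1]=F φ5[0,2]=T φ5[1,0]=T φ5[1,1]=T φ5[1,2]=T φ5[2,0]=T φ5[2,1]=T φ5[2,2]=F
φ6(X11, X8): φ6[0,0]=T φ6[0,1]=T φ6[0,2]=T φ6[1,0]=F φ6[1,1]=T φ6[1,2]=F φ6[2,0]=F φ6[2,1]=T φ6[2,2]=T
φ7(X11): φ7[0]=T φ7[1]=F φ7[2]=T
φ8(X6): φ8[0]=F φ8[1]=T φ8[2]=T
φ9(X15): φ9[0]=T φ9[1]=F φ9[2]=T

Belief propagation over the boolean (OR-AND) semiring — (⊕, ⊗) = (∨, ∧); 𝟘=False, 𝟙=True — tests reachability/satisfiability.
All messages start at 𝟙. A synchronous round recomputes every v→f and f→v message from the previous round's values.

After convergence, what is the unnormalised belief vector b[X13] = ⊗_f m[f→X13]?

b[X13] = [T, T, F]

init: all messages = 𝟙 over 3 values
r1 m[φ0→X9] = [T, T, T]
r1 m[φ0→X13] = [T, T, T]
r1 m[φ1→X15] = [T, T, T]
r1 m[φ1→X13] = [T, T, F]
r1 m[φ2→X6] = [T, T, T]
r1 m[φ2→X15] = [T, F, T]
r1 m[φ3→X13] = [T, T, T]
r1 m[φ3→X5] = [T, T, T]
r1 m[φ4→X5] = [F, T, F]
r1 m[φ4→X11] = [T, F, T]
r1 m[φ5→X14] = [T, T, T]
r1 m[φ5→X15] = [T, T, T]
r1 m[φ6→X11] = [T, T, T]
r1 m[φ6→X8] = [T, T, T]
r1 m[φ7→X11] = [T, F, T]
r1 m[φ8→X6] = [F, T, T]
r1 m[φ9→X15] = [T, F, T]
r1 m[X9→φ0] = [T, T, T]
r1 m[X14→φ5] = [T, T, T]
r1 m[X6→φ2] = [T, T, T]
r1 m[X6→φ8] = [T, T, T]
r1 m[X15→φ1] = [T, T, T]
r1 m[X15→φ2] = [T, T, T]
r1 m[X15→φ5] = [T, T, T]
r1 m[X15→φ9] = [T, T, T]
r1 m[X13→φ0] = [T, T, T]
r1 m[X13→φ1] = [T, T, T]
r1 m[X13→φ3] = [T, T, T]
r1 m[X5→φ3] = [T, T, T]
r1 m[X5→φ4] = [T, T, T]
r1 m[X11→φ4] = [T, T, T]
r1 m[X11→φ6] = [T, T, T]
r1 m[X11→φ7] = [T, T, T]
r1 m[X8→φ6] = [T, T, T]
r2 m[φ0→X9] = [T, T, T]
r2 m[φ0→X13] = [T, T, T]
r2 m[φ1→X15] = [T, T, T]
r2 m[φ1→X13] = [T, T, F]
r2 m[φ2→X6] = [T, T, T]
r2 m[φ2→X15] = [T, F, T]
r2 m[φ3→X13] = [T, T, T]
r2 m[φ3→X5] = [T, T, T]
r2 m[φ4→X5] = [F, T, F]
r2 m[φ4→X11] = [T, F, T]
r2 m[φ5→X14] = [T, T, T]
r2 m[φ5→X15] = [T, T, T]
r2 m[φ6→X11] = [T, T, T]
r2 m[φ6→X8] = [T, T, T]
r2 m[φ7→X11] = [T, F, T]
r2 m[φ8→X6] = [F, T, T]
r2 m[φ9→X15] = [T, F, T]
r2 m[X9→φ0] = [T, T, T]
r2 m[X14→φ5] = [T, T, T]
r2 m[X6→φ2] = [F, T, T]
r2 m[X6→φ8] = [T, T, T]
r2 m[X15→φ1] = [T, F, T]
r2 m[X15→φ2] = [T, F, T]
r2 m[X15→φ5] = [T, F, T]
r2 m[X15→φ9] = [T, F, T]
r2 m[X13→φ0] = [T, T, F]
r2 m[X13→φ1] = [T, T, T]
r2 m[X13→φ3] = [T, T, F]
r2 m[X5→φ3] = [F, T, F]
r2 m[X5→φ4] = [T, T, T]
r2 m[X11→φ4] = [T, F, T]
r2 m[X11→φ6] = [T, F, T]
r2 m[X11→φ7] = [T, F, T]
r2 m[X8→φ6] = [T, T, T]
r3 m[φ0→X9] = [F, T, T]
r3 m[φ0→X13] = [T, T, T]
r3 m[φ1→X15] = [T, T, T]
r3 m[φ1→X13] = [T, T, F]
r3 m[φ2→X6] = [T, T, T]
r3 m[φ2→X15] = [T, F, T]
r3 m[φ3→X13] = [T, T, F]
r3 m[φ3→X5] = [F, T, T]
r3 m[φ4→X5] = [F, T, F]
r3 m[φ4→X11] = [T, F, T]
r3 m[φ5→X14] = [T, T, T]
r3 m[φ5→X15] = [T, T, T]
r3 m[φ6→X11] = [T, T, T]
r3 m[φ6→X8] = [T, T, T]
r3 m[φ7→X11] = [T, F, T]
r3 m[φ8→X6] = [F, T, T]
r3 m[φ9→X15] = [T, F, T]
r3 m[X9→φ0] = [T, T, T]
r3 m[X14→φ5] = [T, T, T]
r3 m[X6→φ2] = [F, T, T]
r3 m[X6→φ8] = [T, T, T]
r3 m[X15→φ1] = [T, F, T]
r3 m[X15→φ2] = [T, F, T]
r3 m[X15→φ5] = [T, F, T]
r3 m[X15→φ9] = [T, F, T]
r3 m[X13→φ0] = [T, T, F]
r3 m[X13→φ1] = [T, T, T]
r3 m[X13→φ3] = [T, T, F]
r3 m[X5→φ3] = [F, T, F]
r3 m[X5→φ4] = [T, T, T]
r3 m[X11→φ4] = [T, F, T]
r3 m[X11→φ6] = [T, F, T]
r3 m[X11→φ7] = [T, F, T]
r3 m[X8→φ6] = [T, T, T]
r4 m[φ0→X9] = [F, T, T]
r4 m[φ0→X13] = [T, T, T]
r4 m[φ1→X15] = [T, T, T]
r4 m[φ1→X13] = [T, T, F]
r4 m[φ2→X6] = [T, T, T]
r4 m[φ2→X15] = [T, F, T]
r4 m[φ3→X13] = [T, T, F]
r4 m[φ3→X5] = [F, T, T]
r4 m[φ4→X5] = [F, T, F]
r4 m[φ4→X11] = [T, F, T]
r4 m[φ5→X14] = [T, T, T]
r4 m[φ5→X15] = [T, T, T]
r4 m[φ6→X11] = [T, T, T]
r4 m[φ6→X8] = [T, T, T]
r4 m[φ7→X11] = [T, F, T]
r4 m[φ8→X6] = [F, T, T]
r4 m[φ9→X15] = [T, F, T]
r4 m[X9→φ0] = [T, T, T]
r4 m[X14→φ5] = [T, T, T]
r4 m[X6→φ2] = [F, T, T]
r4 m[X6→φ8] = [T, T, T]
r4 m[X15→φ1] = [T, F, T]
r4 m[X15→φ2] = [T, F, T]
r4 m[X15→φ5] = [T, F, T]
r4 m[X15→φ9] = [T, F, T]
r4 m[X13→φ0] = [T, T, F]
r4 m[X13→φ1] = [T, T, F]
r4 m[X13→φ3] = [T, T, F]
r4 m[X5→φ3] = [F, T, F]
r4 m[X5→φ4] = [F, T, T]
r4 m[X11→φ4] = [T, F, T]
r4 m[X11→φ6] = [T, F, T]
r4 m[X11→φ7] = [T, F, T]
r4 m[X8→φ6] = [T, T, T]
r5 m[φ0→X9] = [F, T, T]
r5 m[φ0→X13] = [T, T, T]
r5 m[φ1→X15] = [T, T, T]
r5 m[φ1→X13] = [T, T, F]
r5 m[φ2→X6] = [T, T, T]
r5 m[φ2→X15] = [T, F, T]
r5 m[φ3→X13] = [T, T, F]
r5 m[φ3→X5] = [F, T, T]
r5 m[φ4→X5] = [F, T, F]
r5 m[φ4→X11] = [T, F, T]
r5 m[φ5→X14] = [T, T, T]
r5 m[φ5→X15] = [T, T, T]
r5 m[φ6→X11] = [T, T, T]
r5 m[φ6→X8] = [T, T, T]
r5 m[φ7→X11] = [T, F, T]
r5 m[φ8→X6] = [F, T, T]
r5 m[φ9→X15] = [T, F, T]
r5 m[X9→φ0] = [T, T, T]
r5 m[X14→φ5] = [T, T, T]
r5 m[X6→φ2] = [F, T, T]
r5 m[X6→φ8] = [T, T, T]
r5 m[X15→φ1] = [T, F, T]
r5 m[X15→φ2] = [T, F, T]
r5 m[X15→φ5] = [T, F, T]
r5 m[X15→φ9] = [T, F, T]
r5 m[X13→φ0] = [T, T, F]
r5 m[X13→φ1] = [T, T, F]
r5 m[X13→φ3] = [T, T, F]
r5 m[X5→φ3] = [F, T, F]
r5 m[X5→φ4] = [F, T, T]
r5 m[X11→φ4] = [T, F, T]
r5 m[X11→φ6] = [T, F, T]
r5 m[X11→φ7] = [T, F, T]
r5 m[X8→φ6] = [T, T, T]
fixed point reached at round 5
b[X13] = ⊗ incoming = [T, T, F]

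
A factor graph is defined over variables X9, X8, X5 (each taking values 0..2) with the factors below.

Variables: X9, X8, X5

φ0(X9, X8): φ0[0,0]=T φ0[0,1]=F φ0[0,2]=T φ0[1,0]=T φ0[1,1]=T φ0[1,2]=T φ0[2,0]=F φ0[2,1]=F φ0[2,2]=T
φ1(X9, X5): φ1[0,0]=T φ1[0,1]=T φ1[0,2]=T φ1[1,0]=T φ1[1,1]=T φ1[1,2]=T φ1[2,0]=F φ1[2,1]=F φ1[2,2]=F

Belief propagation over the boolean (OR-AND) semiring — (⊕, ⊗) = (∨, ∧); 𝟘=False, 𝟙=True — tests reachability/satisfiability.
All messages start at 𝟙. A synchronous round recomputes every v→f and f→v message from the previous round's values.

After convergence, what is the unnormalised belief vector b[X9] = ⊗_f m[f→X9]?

init: all messages = 𝟙 over 3 values
r1 m[φ0→X9] = [T, T, T]
r1 m[φ0→X8] = [T, T, T]
r1 m[φ1→X9] = [T, T, F]
r1 m[φ1→X5] = [T, T, T]
r1 m[X9→φ0] = [T, T, T]
r1 m[X9→φ1] = [T, T, T]
r1 m[X8→φ0] = [T, T, T]
r1 m[X5→φ1] = [T, T, T]
r2 m[φ0→X9] = [T, T, T]
r2 m[φ0→X8] = [T, T, T]
r2 m[φ1→X9] = [T, T, F]
r2 m[φ1→X5] = [T, T, T]
r2 m[X9→φ0] = [T, T, F]
r2 m[X9→φ1] = [T, T, T]
r2 m[X8→φ0] = [T, T, T]
r2 m[X5→φ1] = [T, T, T]
r3 m[φ0→X9] = [T, T, T]
r3 m[φ0→X8] = [T, T, T]
r3 m[φ1→X9] = [T, T, F]
r3 m[φ1→X5] = [T, T, T]
r3 m[X9→φ0] = [T, T, F]
r3 m[X9→φ1] = [T, T, T]
r3 m[X8→φ0] = [T, T, T]
r3 m[X5→φ1] = [T, T, T]
fixed point reached at round 3
b[X9] = ⊗ incoming = [T, T, F]

b[X9] = [T, T, F]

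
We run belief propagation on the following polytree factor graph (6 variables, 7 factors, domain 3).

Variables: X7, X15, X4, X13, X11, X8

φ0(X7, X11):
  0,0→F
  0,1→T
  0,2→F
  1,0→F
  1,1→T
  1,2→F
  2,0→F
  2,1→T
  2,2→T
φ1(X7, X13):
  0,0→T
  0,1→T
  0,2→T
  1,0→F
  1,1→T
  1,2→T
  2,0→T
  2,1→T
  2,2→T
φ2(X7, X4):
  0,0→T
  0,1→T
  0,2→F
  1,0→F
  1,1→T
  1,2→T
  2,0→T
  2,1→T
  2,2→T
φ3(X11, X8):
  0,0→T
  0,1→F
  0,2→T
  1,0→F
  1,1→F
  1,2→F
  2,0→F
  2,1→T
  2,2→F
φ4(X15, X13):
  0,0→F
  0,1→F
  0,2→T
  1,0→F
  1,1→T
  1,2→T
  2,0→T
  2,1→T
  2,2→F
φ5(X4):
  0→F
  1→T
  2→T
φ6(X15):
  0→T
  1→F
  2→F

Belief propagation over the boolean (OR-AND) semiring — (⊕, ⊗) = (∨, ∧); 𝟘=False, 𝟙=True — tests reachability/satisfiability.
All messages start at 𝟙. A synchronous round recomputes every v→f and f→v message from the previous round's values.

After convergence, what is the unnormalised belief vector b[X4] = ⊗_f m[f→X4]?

b[X4] = [F, T, T]

init: all messages = 𝟙 over 3 values
r1 m[φ0→X7] = [T, T, T]
r1 m[φ0→X11] = [F, T, T]
r1 m[φ1→X7] = [T, T, T]
r1 m[φ1→X13] = [T, T, T]
r1 m[φ2→X7] = [T, T, T]
r1 m[φ2→X4] = [T, T, T]
r1 m[φ3→X11] = [T, F, T]
r1 m[φ3→X8] = [T, T, T]
r1 m[φ4→X15] = [T, T, T]
r1 m[φ4→X13] = [T, T, T]
r1 m[φ5→X4] = [F, T, T]
r1 m[φ6→X15] = [T, F, F]
r1 m[X7→φ0] = [T, T, T]
r1 m[X7→φ1] = [T, T, T]
r1 m[X7→φ2] = [T, T, T]
r1 m[X15→φ4] = [T, T, T]
r1 m[X15→φ6] = [T, T, T]
r1 m[X4→φ2] = [T, T, T]
r1 m[X4→φ5] = [T, T, T]
r1 m[X13→φ1] = [T, T, T]
r1 m[X13→φ4] = [T, T, T]
r1 m[X11→φ0] = [T, T, T]
r1 m[X11→φ3] = [T, T, T]
r1 m[X8→φ3] = [T, T, T]
r2 m[φ0→X7] = [T, T, T]
r2 m[φ0→X11] = [F, T, T]
r2 m[φ1→X7] = [T, T, T]
r2 m[φ1→X13] = [T, T, T]
r2 m[φ2→X7] = [T, T, T]
r2 m[φ2→X4] = [T, T, T]
r2 m[φ3→X11] = [T, F, T]
r2 m[φ3→X8] = [T, T, T]
r2 m[φ4→X15] = [T, T, T]
r2 m[φ4→X13] = [T, T, T]
r2 m[φ5→X4] = [F, T, T]
r2 m[φ6→X15] = [T, F, F]
r2 m[X7→φ0] = [T, T, T]
r2 m[X7→φ1] = [T, T, T]
r2 m[X7→φ2] = [T, T, T]
r2 m[X15→φ4] = [T, F, F]
r2 m[X15→φ6] = [T, T, T]
r2 m[X4→φ2] = [F, T, T]
r2 m[X4→φ5] = [T, T, T]
r2 m[X13→φ1] = [T, T, T]
r2 m[X13→φ4] = [T, T, T]
r2 m[X11→φ0] = [T, F, T]
r2 m[X11→φ3] = [F, T, T]
r2 m[X8→φ3] = [T, T, T]
r3 m[φ0→X7] = [F, F, T]
r3 m[φ0→X11] = [F, T, T]
r3 m[φ1→X7] = [T, T, T]
r3 m[φ1→X13] = [T, T, T]
r3 m[φ2→X7] = [T, T, T]
r3 m[φ2→X4] = [T, T, T]
r3 m[φ3→X11] = [T, F, T]
r3 m[φ3→X8] = [F, T, F]
r3 m[φ4→X15] = [T, T, T]
r3 m[φ4→X13] = [F, F, T]
r3 m[φ5→X4] = [F, T, T]
r3 m[φ6→X15] = [T, F, F]
r3 m[X7→φ0] = [T, T, T]
r3 m[X7→φ1] = [T, T, T]
r3 m[X7→φ2] = [T, T, T]
r3 m[X15→φ4] = [T, F, F]
r3 m[X15→φ6] = [T, T, T]
r3 m[X4→φ2] = [F, T, T]
r3 m[X4→φ5] = [T, T, T]
r3 m[X13→φ1] = [T, T, T]
r3 m[X13→φ4] = [T, T, T]
r3 m[X11→φ0] = [T, F, T]
r3 m[X11→φ3] = [F, T, T]
r3 m[X8→φ3] = [T, T, T]
r4 m[φ0→X7] = [F, F, T]
r4 m[φ0→X11] = [F, T, T]
r4 m[φ1→X7] = [T, T, T]
r4 m[φ1→X13] = [T, T, T]
r4 m[φ2→X7] = [T, T, T]
r4 m[φ2→X4] = [T, T, T]
r4 m[φ3→X11] = [T, F, T]
r4 m[φ3→X8] = [F, T, F]
r4 m[φ4→X15] = [T, T, T]
r4 m[φ4→X13] = [F, F, T]
r4 m[φ5→X4] = [F, T, T]
r4 m[φ6→X15] = [T, F, F]
r4 m[X7→φ0] = [T, T, T]
r4 m[X7→φ1] = [F, F, T]
r4 m[X7→φ2] = [F, F, T]
r4 m[X15→φ4] = [T, F, F]
r4 m[X15→φ6] = [T, T, T]
r4 m[X4→φ2] = [F, T, T]
r4 m[X4→φ5] = [T, T, T]
r4 m[X13→φ1] = [F, F, T]
r4 m[X13→φ4] = [T, T, T]
r4 m[X11→φ0] = [T, F, T]
r4 m[X11→φ3] = [F, T, T]
r4 m[X8→φ3] = [T, T, T]
r5 m[φ0→X7] = [F, F, T]
r5 m[φ0→X11] = [F, T, T]
r5 m[φ1→X7] = [T, T, T]
r5 m[φ1→X13] = [T, T, T]
r5 m[φ2→X7] = [T, T, T]
r5 m[φ2→X4] = [T, T, T]
r5 m[φ3→X11] = [T, F, T]
r5 m[φ3→X8] = [F, T, F]
r5 m[φ4→X15] = [T, T, T]
r5 m[φ4→X13] = [F, F, T]
r5 m[φ5→X4] = [F, T, T]
r5 m[φ6→X15] = [T, F, F]
r5 m[X7→φ0] = [T, T, T]
r5 m[X7→φ1] = [F, F, T]
r5 m[X7→φ2] = [F, F, T]
r5 m[X15→φ4] = [T, F, F]
r5 m[X15→φ6] = [T, T, T]
r5 m[X4→φ2] = [F, T, T]
r5 m[X4→φ5] = [T, T, T]
r5 m[X13→φ1] = [F, F, T]
r5 m[X13→φ4] = [T, T, T]
r5 m[X11→φ0] = [T, F, T]
r5 m[X11→φ3] = [F, T, T]
r5 m[X8→φ3] = [T, T, T]
fixed point reached at round 5
b[X4] = ⊗ incoming = [F, T, T]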